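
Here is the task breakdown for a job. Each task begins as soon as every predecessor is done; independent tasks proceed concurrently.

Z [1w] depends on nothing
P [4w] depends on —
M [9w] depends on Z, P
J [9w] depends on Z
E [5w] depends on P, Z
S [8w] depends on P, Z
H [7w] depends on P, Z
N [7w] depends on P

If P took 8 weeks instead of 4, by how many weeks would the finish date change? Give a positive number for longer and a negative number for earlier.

4

Critical path before the change: P→M = 4+9 = 13 giving 13 weeks.
P is on the critical path; changing it to 8 makes that path 17 weeks.
No other chain overtakes it, so the finish is 17 weeks.
Change in finish: 17 − 13 = +4 weeks.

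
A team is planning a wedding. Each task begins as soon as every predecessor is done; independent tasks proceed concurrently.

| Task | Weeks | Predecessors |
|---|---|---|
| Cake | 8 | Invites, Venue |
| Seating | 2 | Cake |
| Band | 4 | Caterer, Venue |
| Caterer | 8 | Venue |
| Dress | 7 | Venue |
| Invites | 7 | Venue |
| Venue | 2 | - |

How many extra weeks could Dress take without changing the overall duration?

Critical path: Venue→Invites→Cake→Seating = 2+7+8+2 = 19, so the finish is 19 weeks.
The longest chain containing Dress totals 9 weeks.
Float = 19 − 9 = 10.

10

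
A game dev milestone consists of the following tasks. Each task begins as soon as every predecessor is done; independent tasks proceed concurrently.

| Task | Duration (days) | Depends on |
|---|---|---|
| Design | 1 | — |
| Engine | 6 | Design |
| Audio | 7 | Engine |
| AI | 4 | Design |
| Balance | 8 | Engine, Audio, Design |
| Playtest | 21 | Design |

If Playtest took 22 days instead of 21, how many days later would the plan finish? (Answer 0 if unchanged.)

1

The binding path is Design→Playtest = 1+21 = 22; finish at 22 days.
Playtest lies on that path, so at 22 days the path becomes 23 days.
The critical path is still Design→Playtest; finish is now 23 days.
Change in finish: 23 − 22 = +1 days.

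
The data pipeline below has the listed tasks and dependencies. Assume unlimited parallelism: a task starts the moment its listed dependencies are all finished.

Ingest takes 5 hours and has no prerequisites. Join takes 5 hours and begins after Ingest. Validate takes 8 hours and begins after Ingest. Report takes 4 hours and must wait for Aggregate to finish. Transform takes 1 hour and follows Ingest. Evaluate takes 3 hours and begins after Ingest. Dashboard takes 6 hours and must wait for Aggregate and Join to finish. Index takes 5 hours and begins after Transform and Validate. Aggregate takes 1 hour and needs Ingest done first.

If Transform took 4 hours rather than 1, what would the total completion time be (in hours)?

Critical path before the change: Ingest→Validate→Index = 5+8+5 = 18 giving 18 hours.
The longest path through Transform is only 11 hours, so Transform has float 7.
No other chain overtakes it, so the finish is 18 hours.

18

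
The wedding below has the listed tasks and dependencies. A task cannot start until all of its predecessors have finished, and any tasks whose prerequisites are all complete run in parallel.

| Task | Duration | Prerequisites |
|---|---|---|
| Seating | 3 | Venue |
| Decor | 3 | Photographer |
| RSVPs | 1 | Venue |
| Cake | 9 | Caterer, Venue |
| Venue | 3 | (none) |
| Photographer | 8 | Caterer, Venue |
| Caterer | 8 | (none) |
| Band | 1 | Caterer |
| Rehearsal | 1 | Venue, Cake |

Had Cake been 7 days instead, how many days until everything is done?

19

Baseline: Caterer→Photographer→Decor = 8+8+3 = 19 → 19 days.
Cake is off the critical path — its longest chain is 18 days, giving 1 of slack.
The critical path is still Caterer→Photographer→Decor; finish is now 19 days.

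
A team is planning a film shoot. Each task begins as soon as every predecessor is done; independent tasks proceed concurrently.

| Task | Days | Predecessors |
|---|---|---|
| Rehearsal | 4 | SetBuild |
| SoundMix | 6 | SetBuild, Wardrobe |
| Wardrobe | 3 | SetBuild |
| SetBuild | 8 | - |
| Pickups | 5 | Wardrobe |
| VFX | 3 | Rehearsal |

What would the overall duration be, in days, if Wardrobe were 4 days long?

18

Actual critical path: SetBuild→Wardrobe→SoundMix = 8+3+6 = 17 ⇒ 17 days.
Since Wardrobe is critical, the +1 change carries straight to that chain (now 18 days).
That remains the longest chain; total 18 days.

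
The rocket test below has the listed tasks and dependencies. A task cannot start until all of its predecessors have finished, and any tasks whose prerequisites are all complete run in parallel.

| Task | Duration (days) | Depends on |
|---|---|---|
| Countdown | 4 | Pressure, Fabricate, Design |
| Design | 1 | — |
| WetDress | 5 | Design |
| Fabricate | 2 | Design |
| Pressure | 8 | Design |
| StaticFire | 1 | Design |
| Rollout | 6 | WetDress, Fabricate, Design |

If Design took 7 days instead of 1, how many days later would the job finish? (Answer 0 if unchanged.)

6

The binding path is Design→Pressure→Countdown = 1+8+4 = 13; finish at 13 days.
Since Design is critical, the +6 change carries straight to that chain (now 19 days).
That remains the longest chain; total 19 days.
Change in finish: 19 − 13 = +6 days.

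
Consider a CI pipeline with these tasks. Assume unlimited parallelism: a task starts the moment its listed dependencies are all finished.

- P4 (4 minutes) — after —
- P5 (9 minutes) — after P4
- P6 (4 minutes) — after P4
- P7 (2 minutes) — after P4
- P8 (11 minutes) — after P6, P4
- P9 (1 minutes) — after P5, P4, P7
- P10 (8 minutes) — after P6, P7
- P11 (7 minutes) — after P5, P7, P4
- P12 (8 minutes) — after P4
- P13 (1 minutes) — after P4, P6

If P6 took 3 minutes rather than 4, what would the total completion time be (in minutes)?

20

As given, the longest chain is P4→P5→P11 = 4+9+7 = 20, so the finish is 20 minutes.
P6 is off the critical path — its longest chain is 19 minutes, giving 1 of slack.
The critical path is still P4→P5→P11; finish is now 20 minutes.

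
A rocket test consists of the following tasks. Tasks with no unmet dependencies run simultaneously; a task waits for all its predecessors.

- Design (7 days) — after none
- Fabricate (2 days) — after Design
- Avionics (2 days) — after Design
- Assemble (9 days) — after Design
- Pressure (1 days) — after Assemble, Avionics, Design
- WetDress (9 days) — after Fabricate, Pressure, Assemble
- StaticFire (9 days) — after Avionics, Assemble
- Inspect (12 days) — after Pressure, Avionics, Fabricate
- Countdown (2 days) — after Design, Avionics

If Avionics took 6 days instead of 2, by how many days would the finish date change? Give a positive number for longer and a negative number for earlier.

0

The binding path is Design→Assemble→Pressure→Inspect = 7+9+1+12 = 29; finish at 29 days.
The longest path through Avionics is only 22 days, so Avionics has float 7.
The critical path is still Design→Assemble→Pressure→Inspect; finish is now 29 days.
Change in finish: 29 − 29 = +0 days.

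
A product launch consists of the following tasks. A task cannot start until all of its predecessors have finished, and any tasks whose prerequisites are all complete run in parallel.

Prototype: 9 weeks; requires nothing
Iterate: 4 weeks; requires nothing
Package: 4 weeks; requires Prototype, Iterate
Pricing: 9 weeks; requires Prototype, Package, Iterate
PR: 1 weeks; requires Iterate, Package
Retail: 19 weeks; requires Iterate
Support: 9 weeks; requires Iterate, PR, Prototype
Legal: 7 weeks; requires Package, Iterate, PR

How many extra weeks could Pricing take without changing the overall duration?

1

Critical path: Prototype→Package→PR→Support = 9+4+1+9 = 23, so the finish is 23 weeks.
The longest chain containing Pricing totals 22 weeks.
So Pricing can slip 23 − 22 = 1 week.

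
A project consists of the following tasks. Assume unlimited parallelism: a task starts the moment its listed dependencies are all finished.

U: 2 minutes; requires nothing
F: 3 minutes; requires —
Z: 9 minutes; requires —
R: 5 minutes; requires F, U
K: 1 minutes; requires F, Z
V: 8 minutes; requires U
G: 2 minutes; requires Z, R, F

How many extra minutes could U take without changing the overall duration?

Critical path: Z→G = 9+2 = 11, so the finish is 11 minutes.
U finishes as early as 2 and must finish by 3.
Slack of U = 1 − 0 = 1 minute.

1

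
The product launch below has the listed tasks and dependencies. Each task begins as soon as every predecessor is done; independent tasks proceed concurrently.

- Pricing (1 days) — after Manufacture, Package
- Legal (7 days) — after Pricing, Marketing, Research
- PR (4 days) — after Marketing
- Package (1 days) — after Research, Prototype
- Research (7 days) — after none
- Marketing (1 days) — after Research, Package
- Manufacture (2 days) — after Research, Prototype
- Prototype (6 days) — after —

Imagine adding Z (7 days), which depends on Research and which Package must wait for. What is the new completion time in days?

23

Originally the job takes 17 days.
With Z inserted, Package now waits for max(Research, Prototype, Z).
New critical path: Research→Z→Package→Pricing→Legal = 7+7+1+1+7 = 23 ⇒ 23 days.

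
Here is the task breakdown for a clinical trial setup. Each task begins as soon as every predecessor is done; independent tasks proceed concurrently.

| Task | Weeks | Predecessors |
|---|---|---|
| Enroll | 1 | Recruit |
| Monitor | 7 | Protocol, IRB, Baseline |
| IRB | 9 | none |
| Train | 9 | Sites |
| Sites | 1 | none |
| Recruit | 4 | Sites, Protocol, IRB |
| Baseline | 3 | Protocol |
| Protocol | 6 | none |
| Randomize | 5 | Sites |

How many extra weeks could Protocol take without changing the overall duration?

Protocol→Baseline→Monitor = 6+3+7 = 16 sets the makespan at 16 weeks.
Protocol finishes as early as 6 and must finish by 6.
Float = 16 − 16 = 0.

0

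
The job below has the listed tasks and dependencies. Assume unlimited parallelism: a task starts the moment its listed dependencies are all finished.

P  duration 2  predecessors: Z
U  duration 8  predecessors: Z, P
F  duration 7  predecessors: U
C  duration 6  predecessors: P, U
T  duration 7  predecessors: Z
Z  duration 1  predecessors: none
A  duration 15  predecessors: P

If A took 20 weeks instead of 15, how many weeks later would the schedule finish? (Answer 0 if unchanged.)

Actual critical path: Z→P→A = 1+2+15 = 18 ⇒ 18 weeks.
Since A is critical, the +5 change carries straight to that chain (now 23 weeks).
That remains the longest chain; total 23 weeks.
Change in finish: 23 − 18 = +5 weeks.

5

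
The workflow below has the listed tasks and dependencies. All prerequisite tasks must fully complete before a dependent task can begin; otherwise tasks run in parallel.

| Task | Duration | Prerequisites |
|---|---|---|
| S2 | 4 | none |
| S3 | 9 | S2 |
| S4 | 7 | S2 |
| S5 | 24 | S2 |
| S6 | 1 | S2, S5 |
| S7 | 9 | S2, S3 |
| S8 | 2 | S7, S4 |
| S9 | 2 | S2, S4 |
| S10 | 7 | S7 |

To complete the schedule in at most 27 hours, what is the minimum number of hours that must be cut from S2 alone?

Current finish: 29 hours; target: 27.
S2 is on every critical path, so each hour cut from S2 cuts the finish by one (this holds down to a finish of 26).
Need 29 − 27 = 2 hours off S2 → S2 becomes 2 hours, finish becomes 27.

2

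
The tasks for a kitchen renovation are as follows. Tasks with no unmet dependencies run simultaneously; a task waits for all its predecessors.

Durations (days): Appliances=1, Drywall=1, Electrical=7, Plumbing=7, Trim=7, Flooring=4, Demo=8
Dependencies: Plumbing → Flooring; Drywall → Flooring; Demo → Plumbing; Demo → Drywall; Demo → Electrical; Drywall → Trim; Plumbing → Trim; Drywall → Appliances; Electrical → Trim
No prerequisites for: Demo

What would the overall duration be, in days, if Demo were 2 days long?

16

As given, the longest chain is Demo→Plumbing→Trim = 8+7+7 = 22, so the finish is 22 days.
Demo lies on that path, so at 2 days the path becomes 16 days.
That remains the longest chain; total 16 days.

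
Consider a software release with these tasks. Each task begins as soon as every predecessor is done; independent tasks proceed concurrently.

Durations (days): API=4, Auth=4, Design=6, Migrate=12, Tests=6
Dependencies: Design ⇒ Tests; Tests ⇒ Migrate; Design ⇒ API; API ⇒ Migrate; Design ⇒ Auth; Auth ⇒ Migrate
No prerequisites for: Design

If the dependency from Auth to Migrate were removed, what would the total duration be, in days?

Before: longest chain Design→Tests→Migrate = 6+6+12 = 24, finish 24.
Dropping Auth→Migrate doesn't change Migrate's earliest start (12); another predecessor still binds.
New critical path: Design→Tests→Migrate = 6+6+12 = 24 ⇒ 24 days.

24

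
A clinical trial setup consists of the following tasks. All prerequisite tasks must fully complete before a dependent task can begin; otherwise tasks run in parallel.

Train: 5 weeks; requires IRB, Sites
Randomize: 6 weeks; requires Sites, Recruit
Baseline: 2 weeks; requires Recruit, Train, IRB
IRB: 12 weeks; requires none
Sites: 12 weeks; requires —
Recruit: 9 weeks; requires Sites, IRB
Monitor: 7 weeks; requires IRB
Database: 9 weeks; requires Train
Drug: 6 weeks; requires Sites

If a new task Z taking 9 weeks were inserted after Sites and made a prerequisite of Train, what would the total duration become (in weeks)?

Originally the project takes 27 weeks.
With Z inserted, Train now waits for max(IRB, Sites, Z).
New critical path: Sites→Z→Train→Database = 12+9+5+9 = 35 ⇒ 35 weeks.

35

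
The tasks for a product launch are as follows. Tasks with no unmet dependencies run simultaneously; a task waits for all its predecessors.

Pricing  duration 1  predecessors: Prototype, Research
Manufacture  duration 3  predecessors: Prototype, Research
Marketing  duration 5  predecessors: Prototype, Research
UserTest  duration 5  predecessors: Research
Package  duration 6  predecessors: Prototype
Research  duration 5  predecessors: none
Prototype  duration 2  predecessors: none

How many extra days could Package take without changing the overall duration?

2

The longest chain is Research→UserTest = 5+5 = 10; overall finish 10 days.
Package finishes as early as 8 and must finish by 10.
So Package can slip 10 − 8 = 2 days.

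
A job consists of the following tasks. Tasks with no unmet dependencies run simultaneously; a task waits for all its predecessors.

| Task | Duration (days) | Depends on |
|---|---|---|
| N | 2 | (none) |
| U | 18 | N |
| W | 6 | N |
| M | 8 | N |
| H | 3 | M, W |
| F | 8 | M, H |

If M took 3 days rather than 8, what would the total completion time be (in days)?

Critical path before the change: N→M→H→F = 2+8+3+8 = 21 giving 21 days.
Since M is critical, the -5 change carries straight to that chain (now 16 days).
New critical path: N→U = 2+18 = 20 ⇒ 20 days.

20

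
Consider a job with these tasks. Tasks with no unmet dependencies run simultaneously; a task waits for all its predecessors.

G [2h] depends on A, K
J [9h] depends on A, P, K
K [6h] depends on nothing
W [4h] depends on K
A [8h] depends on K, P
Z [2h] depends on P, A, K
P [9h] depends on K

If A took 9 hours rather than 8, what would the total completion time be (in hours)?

Actual critical path: K→P→A→J = 6+9+8+9 = 32 ⇒ 32 hours.
A lies on that path, so at 9 hours the path becomes 33 hours.
That remains the longest chain; total 33 hours.

33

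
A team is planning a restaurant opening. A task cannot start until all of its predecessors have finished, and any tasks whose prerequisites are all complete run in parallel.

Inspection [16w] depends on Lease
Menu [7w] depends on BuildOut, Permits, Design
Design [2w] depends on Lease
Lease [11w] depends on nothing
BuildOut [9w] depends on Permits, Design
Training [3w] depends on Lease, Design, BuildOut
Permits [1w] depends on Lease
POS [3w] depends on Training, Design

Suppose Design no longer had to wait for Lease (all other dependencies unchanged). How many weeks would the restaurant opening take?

28

With the dependency in place, Lease→Design→BuildOut→Menu = 11+2+9+7 = 29 sets the finish at 29 weeks.
Without Lease→Design, Design's earliest start moves from 11 to 0.
After: Lease→Permits→BuildOut→Menu = 11+1+9+7 = 28 → 28 weeks.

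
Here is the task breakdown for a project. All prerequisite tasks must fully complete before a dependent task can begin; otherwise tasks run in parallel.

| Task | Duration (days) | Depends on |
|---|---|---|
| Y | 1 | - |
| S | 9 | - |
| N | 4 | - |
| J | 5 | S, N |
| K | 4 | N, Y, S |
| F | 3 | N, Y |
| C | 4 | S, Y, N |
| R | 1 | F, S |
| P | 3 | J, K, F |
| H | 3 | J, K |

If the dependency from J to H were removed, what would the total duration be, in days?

Original critical path: S→J→P = 9+5+3 = 17 ⇒ 17 days.
Without J→H, H's earliest start moves from 14 to 13.
New critical path: S→J→P = 9+5+3 = 17 ⇒ 17 days.

17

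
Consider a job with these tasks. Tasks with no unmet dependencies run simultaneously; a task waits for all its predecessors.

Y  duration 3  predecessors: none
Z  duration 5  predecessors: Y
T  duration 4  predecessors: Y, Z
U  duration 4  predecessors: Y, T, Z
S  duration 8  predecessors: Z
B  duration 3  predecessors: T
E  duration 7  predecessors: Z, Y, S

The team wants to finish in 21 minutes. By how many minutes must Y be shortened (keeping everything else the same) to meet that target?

2

Current finish: 23 minutes; target: 21.
Y is on every critical path, so each minute cut from Y cuts the finish by one (this holds down to a finish of 21).
Need 23 − 21 = 2 minutes off Y → Y becomes 1 minute, finish becomes 21.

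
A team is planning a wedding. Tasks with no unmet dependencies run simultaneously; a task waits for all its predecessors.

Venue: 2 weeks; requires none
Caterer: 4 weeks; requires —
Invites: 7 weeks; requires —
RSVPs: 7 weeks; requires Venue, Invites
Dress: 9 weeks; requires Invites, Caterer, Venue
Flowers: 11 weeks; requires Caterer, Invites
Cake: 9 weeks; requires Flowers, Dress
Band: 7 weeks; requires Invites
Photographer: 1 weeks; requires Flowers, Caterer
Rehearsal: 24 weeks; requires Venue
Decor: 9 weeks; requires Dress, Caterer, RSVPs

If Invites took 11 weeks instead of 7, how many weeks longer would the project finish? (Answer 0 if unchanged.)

4

Critical path before the change: Invites→Flowers→Cake = 7+11+9 = 27 giving 27 weeks.
Since Invites is critical, the +4 change carries straight to that chain (now 31 weeks).
The critical path is still Invites→Flowers→Cake; finish is now 31 weeks.
Change in finish: 31 − 27 = +4 weeks.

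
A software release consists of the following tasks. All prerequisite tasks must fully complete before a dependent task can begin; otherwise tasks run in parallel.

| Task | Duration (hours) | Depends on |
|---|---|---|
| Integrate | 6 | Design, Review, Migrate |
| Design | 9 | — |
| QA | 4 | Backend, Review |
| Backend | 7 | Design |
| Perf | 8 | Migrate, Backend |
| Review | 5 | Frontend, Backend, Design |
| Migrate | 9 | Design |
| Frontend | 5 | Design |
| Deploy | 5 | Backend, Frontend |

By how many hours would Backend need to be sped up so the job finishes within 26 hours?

1

Current finish: 27 hours; target: 26.
Backend is on every critical path, so each hour cut from Backend cuts the finish by one (this holds down to a finish of 26).
Need 27 − 26 = 1 hour off Backend → Backend becomes 6 hours, finish becomes 26.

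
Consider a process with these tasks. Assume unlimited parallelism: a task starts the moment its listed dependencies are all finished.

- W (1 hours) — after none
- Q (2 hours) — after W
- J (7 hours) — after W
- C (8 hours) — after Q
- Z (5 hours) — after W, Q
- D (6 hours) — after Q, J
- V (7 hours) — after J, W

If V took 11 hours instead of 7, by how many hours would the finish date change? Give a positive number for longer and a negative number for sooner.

4

The binding path is W→J→V = 1+7+7 = 15; finish at 15 hours.
V lies on that path, so at 11 hours the path becomes 19 hours.
No other chain overtakes it, so the finish is 19 hours.
Change in finish: 19 − 15 = +4 hours.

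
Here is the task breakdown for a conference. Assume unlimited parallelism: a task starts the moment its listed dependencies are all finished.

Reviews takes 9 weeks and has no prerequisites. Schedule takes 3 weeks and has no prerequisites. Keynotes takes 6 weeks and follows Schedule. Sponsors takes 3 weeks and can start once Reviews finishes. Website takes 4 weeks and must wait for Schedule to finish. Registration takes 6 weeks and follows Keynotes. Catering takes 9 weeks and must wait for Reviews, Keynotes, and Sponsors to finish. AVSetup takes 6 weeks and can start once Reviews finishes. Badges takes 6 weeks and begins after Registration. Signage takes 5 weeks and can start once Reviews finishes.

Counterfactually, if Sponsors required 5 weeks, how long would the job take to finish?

Baseline: Reviews→Sponsors→Catering = 9+3+9 = 21 → 21 weeks.
Sponsors is on the critical path; changing it to 5 makes that path 23 weeks.
That remains the longest chain; total 23 weeks.

23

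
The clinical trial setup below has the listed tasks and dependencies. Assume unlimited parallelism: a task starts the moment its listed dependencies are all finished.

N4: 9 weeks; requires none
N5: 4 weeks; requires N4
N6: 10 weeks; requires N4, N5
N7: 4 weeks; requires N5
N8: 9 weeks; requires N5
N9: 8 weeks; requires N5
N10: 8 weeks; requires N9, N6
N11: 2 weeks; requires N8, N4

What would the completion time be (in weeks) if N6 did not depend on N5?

29

Before: longest chain N4→N5→N6→N10 = 9+4+10+8 = 31, finish 31.
Without N5→N6, N6's earliest start moves from 13 to 9.
The longest chain is now N4→N5→N9→N10 = 9+4+8+8 = 29, so the schedule takes 29 weeks.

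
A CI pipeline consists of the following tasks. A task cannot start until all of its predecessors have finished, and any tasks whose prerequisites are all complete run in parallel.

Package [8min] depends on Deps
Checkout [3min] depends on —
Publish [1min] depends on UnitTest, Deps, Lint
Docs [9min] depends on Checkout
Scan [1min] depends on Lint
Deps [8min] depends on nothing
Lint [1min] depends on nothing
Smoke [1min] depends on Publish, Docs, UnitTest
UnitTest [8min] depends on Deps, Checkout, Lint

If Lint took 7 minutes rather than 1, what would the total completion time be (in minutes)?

Baseline: Deps→UnitTest→Publish→Smoke = 8+8+1+1 = 18 → 18 minutes.
Lint is off the critical path — its longest chain is 11 minutes, giving 7 of slack.
The critical path is still Deps→UnitTest→Publish→Smoke; finish is now 18 minutes.

18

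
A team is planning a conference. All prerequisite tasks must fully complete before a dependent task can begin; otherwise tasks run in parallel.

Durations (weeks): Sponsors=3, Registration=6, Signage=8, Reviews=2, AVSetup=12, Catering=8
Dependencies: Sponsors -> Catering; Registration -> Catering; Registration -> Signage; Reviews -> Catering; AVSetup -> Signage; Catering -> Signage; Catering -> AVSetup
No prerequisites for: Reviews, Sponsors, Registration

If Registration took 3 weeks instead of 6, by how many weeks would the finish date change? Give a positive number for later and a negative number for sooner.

-3

Actual critical path: Registration→Catering→AVSetup→Signage = 6+8+12+8 = 34 ⇒ 34 weeks.
Since Registration is critical, the -3 change carries straight to that chain (now 31 weeks).
The binding chain switches to Sponsors→Catering→AVSetup→Signage = 3+8+12+8 = 31; finish 31 weeks.
Change in finish: 31 − 34 = -3 weeks.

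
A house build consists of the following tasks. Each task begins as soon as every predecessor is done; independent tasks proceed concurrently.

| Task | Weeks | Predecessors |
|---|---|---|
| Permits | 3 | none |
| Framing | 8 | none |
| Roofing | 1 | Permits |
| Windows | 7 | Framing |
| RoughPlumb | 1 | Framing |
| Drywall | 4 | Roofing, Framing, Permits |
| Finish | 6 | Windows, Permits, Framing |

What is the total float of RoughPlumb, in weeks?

12

Framing→Windows→Finish = 8+7+6 = 21 sets the makespan at 21 weeks.
The longest chain containing RoughPlumb totals 9 weeks.
Slack of RoughPlumb = 20 − 8 = 12 weeks.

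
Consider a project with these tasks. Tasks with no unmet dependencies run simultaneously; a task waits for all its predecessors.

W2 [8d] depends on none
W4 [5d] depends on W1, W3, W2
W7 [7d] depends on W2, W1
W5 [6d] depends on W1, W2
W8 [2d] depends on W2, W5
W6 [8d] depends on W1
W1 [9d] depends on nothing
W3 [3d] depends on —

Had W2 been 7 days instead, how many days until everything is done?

17

Baseline: W1→W5→W8 = 9+6+2 = 17 → 17 days.
W2 is off the critical path — its longest chain is 16 days, giving 1 of slack.
That remains the longest chain; total 17 days.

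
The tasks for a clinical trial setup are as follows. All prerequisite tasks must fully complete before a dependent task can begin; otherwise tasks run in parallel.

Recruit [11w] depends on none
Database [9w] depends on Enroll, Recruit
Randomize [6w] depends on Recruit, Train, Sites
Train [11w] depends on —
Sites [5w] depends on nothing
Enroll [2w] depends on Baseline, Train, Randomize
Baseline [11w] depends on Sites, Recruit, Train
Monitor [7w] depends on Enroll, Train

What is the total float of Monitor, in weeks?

2

Critical path: Recruit→Baseline→Enroll→Database = 11+11+2+9 = 33, so the finish is 33 weeks.
Monitor finishes as early as 31 and must finish by 33.
Slack of Monitor = 26 − 24 = 2 weeks.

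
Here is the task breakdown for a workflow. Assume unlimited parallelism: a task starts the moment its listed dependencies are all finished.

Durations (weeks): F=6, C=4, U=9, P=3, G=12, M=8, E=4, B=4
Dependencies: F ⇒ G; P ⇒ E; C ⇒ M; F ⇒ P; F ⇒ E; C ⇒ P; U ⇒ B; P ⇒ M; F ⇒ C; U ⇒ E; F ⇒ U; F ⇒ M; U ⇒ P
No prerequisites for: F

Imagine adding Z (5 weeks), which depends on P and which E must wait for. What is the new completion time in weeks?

Originally the workflow takes 26 weeks.
With Z inserted, E now waits for max(P, U, F, Z).
New critical path: F→U→P→Z→E = 6+9+3+5+4 = 27 ⇒ 27 weeks.

27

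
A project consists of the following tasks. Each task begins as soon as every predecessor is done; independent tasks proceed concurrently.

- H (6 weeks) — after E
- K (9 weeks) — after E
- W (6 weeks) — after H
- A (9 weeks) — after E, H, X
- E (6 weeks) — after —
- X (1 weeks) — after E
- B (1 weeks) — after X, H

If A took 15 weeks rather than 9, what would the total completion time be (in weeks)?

The binding path is E→H→A = 6+6+9 = 21; finish at 21 weeks.
A lies on that path, so at 15 weeks the path becomes 27 weeks.
No other chain overtakes it, so the finish is 27 weeks.

27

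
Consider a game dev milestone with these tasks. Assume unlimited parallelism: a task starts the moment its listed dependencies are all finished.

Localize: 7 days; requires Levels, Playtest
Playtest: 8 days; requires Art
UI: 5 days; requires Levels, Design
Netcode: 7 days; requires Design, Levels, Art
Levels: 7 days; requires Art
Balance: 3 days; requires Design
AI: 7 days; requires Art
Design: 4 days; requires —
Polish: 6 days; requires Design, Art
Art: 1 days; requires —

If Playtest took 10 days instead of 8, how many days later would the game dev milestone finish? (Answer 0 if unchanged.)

The binding path is Art→Playtest→Localize = 1+8+7 = 16; finish at 16 days.
Playtest lies on that path, so at 10 days the path becomes 18 days.
No other chain overtakes it, so the finish is 18 days.
Change in finish: 18 − 16 = +2 days.

2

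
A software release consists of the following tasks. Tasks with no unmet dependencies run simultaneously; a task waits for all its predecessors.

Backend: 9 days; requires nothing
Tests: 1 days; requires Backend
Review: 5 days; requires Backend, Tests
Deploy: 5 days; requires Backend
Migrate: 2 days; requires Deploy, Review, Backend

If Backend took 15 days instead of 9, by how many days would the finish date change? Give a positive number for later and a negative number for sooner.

The binding path is Backend→Tests→Review→Migrate = 9+1+5+2 = 17; finish at 17 days.
Since Backend is critical, the +6 change carries straight to that chain (now 23 days).
No other chain overtakes it, so the finish is 23 days.
Change in finish: 23 − 17 = +6 days.

6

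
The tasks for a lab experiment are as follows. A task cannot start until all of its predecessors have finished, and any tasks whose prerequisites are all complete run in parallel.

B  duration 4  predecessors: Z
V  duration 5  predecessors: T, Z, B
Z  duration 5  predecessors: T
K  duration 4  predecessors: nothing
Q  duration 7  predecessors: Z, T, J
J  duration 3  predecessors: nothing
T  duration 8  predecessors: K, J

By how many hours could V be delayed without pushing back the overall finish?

The longest chain is K→T→Z→B→V = 4+8+5+4+5 = 26; overall finish 26 hours.
Longest path through V: 26 hours (earliest finish 26, latest finish 26).
Float = 26 − 26 = 0.

0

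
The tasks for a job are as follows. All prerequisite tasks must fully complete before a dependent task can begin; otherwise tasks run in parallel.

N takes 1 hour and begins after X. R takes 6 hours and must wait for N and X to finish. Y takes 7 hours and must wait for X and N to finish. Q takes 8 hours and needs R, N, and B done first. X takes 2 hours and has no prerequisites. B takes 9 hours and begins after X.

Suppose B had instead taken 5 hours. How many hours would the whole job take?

Actual critical path: X→B→Q = 2+9+8 = 19 ⇒ 19 hours.
Since B is critical, the -4 change carries straight to that chain (now 15 hours).
New critical path: X→N→R→Q = 2+1+6+8 = 17 ⇒ 17 hours.

17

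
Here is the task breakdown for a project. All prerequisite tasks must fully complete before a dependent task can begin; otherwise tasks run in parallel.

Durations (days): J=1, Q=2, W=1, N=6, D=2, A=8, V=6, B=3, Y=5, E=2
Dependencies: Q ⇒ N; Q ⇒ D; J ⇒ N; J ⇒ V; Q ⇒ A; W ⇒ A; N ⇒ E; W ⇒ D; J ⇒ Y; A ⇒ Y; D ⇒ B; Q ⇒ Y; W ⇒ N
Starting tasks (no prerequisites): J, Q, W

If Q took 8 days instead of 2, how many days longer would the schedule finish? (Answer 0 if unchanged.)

Critical path before the change: Q→A→Y = 2+8+5 = 15 giving 15 days.
Since Q is critical, the +6 change carries straight to that chain (now 21 days).
That remains the longest chain; total 21 days.
Change in finish: 21 − 15 = +6 days.

6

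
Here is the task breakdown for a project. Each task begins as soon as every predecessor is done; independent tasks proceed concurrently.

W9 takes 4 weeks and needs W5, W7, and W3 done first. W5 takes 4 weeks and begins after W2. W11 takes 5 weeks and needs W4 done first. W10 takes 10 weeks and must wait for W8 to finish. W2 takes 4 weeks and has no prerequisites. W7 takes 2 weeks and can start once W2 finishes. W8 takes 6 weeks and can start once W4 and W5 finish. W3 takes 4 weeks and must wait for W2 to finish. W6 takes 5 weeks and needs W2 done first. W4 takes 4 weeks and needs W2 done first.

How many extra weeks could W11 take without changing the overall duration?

Critical path: W2→W4→W8→W10 = 4+4+6+10 = 24, so the finish is 24 weeks.
The longest chain containing W11 totals 13 weeks.
Float = 24 − 13 = 11.

11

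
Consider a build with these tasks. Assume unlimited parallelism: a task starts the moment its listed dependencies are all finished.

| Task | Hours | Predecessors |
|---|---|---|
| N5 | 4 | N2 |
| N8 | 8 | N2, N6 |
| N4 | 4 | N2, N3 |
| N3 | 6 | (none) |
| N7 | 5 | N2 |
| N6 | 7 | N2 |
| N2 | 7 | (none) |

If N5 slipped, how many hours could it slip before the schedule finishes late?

11

N2→N6→N8 = 7+7+8 = 22 sets the makespan at 22 hours.
N5 finishes as early as 11 and must finish by 22.
Slack of N5 = 18 − 7 = 11 hours.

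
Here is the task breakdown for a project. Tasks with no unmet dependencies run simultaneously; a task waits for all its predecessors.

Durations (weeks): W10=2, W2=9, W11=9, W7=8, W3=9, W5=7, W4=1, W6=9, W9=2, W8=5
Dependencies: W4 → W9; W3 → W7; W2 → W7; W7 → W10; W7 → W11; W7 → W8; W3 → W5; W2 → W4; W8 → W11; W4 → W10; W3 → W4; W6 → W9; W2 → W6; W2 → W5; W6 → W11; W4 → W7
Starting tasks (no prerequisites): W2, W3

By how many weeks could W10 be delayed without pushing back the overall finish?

12

The longest chain is W2→W4→W7→W8→W11 = 9+1+8+5+9 = 32; overall finish 32 weeks.
Longest path through W10: 20 weeks (earliest finish 20, latest finish 32).
Slack of W10 = 30 − 18 = 12 weeks.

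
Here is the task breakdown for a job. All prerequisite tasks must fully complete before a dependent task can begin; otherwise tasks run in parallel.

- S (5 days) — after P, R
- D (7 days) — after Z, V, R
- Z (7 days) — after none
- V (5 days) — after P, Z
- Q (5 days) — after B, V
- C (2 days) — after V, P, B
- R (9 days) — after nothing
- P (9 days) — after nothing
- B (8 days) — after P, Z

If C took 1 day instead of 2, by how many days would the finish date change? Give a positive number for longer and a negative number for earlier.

As given, the longest chain is P→B→Q = 9+8+5 = 22, so the finish is 22 days.
C has 3 days of float (longest path through it is 19).
The critical path is still P→B→Q; finish is now 22 days.
Change in finish: 22 − 22 = +0 days.

0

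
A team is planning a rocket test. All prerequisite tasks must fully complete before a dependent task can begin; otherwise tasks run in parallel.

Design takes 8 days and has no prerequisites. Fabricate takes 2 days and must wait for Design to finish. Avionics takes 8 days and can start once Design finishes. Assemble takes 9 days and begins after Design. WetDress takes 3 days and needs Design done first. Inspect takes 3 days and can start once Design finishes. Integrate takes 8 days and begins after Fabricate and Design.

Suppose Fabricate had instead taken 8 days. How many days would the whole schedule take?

24

Baseline: Design→Fabricate→Integrate = 8+2+8 = 18 → 18 days.
Since Fabricate is critical, the +6 change carries straight to that chain (now 24 days).
The critical path is still Design→Fabricate→Integrate; finish is now 24 days.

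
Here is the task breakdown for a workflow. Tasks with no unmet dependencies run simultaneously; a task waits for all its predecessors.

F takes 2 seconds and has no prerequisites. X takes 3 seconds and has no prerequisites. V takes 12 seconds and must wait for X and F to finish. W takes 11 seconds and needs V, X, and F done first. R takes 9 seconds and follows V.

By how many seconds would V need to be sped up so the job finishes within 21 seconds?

5

Current finish: 26 seconds; target: 21.
V is on every critical path, so each second cut from V cuts the finish by one (this holds down to a finish of 15).
Need 26 − 21 = 5 seconds off V → V becomes 7 seconds, finish becomes 21.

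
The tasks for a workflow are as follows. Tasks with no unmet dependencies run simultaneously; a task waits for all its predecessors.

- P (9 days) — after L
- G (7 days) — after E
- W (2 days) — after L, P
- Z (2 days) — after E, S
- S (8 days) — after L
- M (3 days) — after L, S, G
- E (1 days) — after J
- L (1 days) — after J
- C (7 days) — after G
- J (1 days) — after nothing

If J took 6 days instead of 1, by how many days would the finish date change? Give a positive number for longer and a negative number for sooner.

5

As given, the longest chain is J→E→G→C = 1+1+7+7 = 16, so the finish is 16 days.
J lies on that path, so at 6 days the path becomes 21 days.
The critical path is still J→E→G→C; finish is now 21 days.
Change in finish: 21 − 16 = +5 days.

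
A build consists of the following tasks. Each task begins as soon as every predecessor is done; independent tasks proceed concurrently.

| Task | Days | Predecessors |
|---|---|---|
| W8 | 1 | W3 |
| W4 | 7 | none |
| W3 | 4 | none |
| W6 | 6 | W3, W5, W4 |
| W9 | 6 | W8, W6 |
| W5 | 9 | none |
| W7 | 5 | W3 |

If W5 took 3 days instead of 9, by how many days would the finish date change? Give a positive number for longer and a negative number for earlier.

-2

As given, the longest chain is W5→W6→W9 = 9+6+6 = 21, so the finish is 21 days.
Since W5 is critical, the -6 change carries straight to that chain (now 15 days).
Now W4→W6→W9 = 7+6+6 = 19 is longest, so the finish becomes 19 days.
Change in finish: 19 − 21 = -2 days.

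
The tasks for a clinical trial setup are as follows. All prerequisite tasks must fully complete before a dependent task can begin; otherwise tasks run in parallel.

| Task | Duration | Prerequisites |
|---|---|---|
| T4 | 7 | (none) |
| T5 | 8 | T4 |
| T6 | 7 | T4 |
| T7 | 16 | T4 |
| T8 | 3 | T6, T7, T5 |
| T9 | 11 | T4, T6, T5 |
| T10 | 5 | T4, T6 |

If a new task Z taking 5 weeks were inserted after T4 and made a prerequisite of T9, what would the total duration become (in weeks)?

Originally the plan takes 26 weeks.
With Z inserted, T9 now waits for max(T4, T6, T5, Z).
New critical path: T4→T5→T9 = 7+8+11 = 26 ⇒ 26 weeks.

26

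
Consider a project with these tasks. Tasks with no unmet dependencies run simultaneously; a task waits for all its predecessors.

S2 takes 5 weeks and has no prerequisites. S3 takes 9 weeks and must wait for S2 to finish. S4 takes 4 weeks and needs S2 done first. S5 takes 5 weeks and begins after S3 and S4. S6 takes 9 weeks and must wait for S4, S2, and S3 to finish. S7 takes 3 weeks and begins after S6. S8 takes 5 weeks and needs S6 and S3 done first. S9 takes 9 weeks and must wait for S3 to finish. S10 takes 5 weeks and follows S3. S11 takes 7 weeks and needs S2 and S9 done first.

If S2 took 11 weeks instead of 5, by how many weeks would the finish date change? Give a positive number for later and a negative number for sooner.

6

Baseline: S2→S3→S9→S11 = 5+9+9+7 = 30 → 30 weeks.
S2 lies on that path, so at 11 weeks the path becomes 36 weeks.
The critical path is still S2→S3→S9→S11; finish is now 36 weeks.
Change in finish: 36 − 30 = +6 weeks.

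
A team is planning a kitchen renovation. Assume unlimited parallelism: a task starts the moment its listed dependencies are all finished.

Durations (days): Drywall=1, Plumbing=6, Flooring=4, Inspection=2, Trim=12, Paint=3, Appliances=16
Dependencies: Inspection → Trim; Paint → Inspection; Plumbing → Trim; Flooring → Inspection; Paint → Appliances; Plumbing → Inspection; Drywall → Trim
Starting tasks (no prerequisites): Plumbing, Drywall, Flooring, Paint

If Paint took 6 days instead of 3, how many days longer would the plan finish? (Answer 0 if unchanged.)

Baseline: Plumbing→Inspection→Trim = 6+2+12 = 20 → 20 days.
Paint has 1 day of float (longest path through it is 19).
New critical path: Paint→Appliances = 6+16 = 22 ⇒ 22 days.
Change in finish: 22 − 20 = +2 days.

2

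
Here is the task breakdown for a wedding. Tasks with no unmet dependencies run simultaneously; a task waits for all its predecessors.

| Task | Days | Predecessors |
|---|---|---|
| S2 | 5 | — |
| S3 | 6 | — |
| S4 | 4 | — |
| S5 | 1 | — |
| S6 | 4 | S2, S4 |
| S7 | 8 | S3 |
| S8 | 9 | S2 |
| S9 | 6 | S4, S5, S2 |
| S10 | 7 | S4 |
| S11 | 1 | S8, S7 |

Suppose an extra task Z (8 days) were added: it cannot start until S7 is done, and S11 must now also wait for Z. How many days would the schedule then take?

23

Originally the schedule takes 15 days.
With Z inserted, S11 now waits for max(S8, S7, Z).
New critical path: S3→S7→Z→S11 = 6+8+8+1 = 23 ⇒ 23 days.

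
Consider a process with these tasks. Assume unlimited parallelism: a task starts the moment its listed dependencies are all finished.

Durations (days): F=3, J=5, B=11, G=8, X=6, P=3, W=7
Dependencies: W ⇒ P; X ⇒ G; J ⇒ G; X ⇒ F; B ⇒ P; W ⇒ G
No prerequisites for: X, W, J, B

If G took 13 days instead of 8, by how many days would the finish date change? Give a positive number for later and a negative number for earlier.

5

As given, the longest chain is W→G = 7+8 = 15, so the finish is 15 days.
G lies on that path, so at 13 days the path becomes 20 days.
No other chain overtakes it, so the finish is 20 days.
Change in finish: 20 − 15 = +5 days.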